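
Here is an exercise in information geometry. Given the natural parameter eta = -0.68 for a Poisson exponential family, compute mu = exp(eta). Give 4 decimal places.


Expectation parameter for Poisson exponential family:
mu = exp(eta).
eta = -0.68.
mu = exp(-0.68) = 0.5066

0.5066


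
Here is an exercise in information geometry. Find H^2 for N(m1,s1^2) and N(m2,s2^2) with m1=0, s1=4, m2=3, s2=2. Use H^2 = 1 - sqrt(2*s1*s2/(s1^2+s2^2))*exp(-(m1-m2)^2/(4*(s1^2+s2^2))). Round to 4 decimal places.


Squared Hellinger distance for Gaussians:
H^2 = 1 - sqrt(2*s1*s2/(s1^2+s2^2)) * exp(-(m1-m2)^2/(4*(s1^2+s2^2))).
s1^2 = 16, s2^2 = 4, s1^2+s2^2 = 20.
sqrt(2*4*2/(20)) = 0.894427.
(m1-m2)^2 = (-3)^2 = 9.
exp(-9/(4*20)) = exp(-0.1125) = 0.893597.
H^2 = 1 - 0.894427*0.893597 = 0.2007

0.2007


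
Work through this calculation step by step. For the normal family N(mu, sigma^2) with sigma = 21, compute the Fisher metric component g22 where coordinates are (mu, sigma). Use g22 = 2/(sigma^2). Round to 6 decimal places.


For the 2-parameter normal family, the Fisher metric has:
  g11 = 1/sigma^2, g22 = 2/sigma^2.
sigma = 21, sigma^2 = 441.
g22 = 0.004535

0.004535


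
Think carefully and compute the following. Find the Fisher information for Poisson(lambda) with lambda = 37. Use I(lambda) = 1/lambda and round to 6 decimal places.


Fisher information for Poisson: I(lambda) = 1/lambda.
lambda = 37.
I(lambda) = 1/37 = 0.027027

0.027027


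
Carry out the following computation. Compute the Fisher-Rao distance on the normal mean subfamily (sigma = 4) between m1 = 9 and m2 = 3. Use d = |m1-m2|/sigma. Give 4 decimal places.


On the fixed-variance normal subfamily, geodesic distance = |m1-m2|/sigma.
|9 - 3| = 6.
sigma = 4.
d = 6/4 = 1.5000

1.5000


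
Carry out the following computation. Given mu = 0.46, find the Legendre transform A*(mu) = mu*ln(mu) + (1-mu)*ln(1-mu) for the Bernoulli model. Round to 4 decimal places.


Legendre transform for Bernoulli:
A*(mu) = mu*log(mu) + (1-mu)*log(1-mu).
mu = 0.46, 1-mu = 0.54.
mu*log(mu) = 0.46*log(0.46) = -0.357203.
(1-mu)*log(1-mu) = 0.54*log(0.54) = -0.332741.
A* = -0.357203 + -0.332741 = -0.6899

-0.6899


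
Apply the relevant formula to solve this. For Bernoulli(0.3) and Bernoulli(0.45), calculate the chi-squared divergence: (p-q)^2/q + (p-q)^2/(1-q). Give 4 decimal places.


Chi-squared divergence between Bernoulli distributions:
chi^2 = (p-q)^2/q + (p-q)^2/(1-q).
p = 0.3, q = 0.45, p-q = -0.15.
(p-q)^2 = 0.0225.
term1 = 0.0225/0.45 = 0.05.
term2 = 0.0225/0.55 = 0.040909.
chi^2 = 0.05 + 0.040909 = 0.0909

0.0909


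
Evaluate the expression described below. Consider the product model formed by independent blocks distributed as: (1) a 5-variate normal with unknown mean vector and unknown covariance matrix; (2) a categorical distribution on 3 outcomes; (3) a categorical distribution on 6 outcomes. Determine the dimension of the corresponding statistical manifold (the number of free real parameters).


The dimension of a statistical manifold equals the number of free
(independent) real parameters of the model. For a product of independent
blocks the parameter counts add.
- 5-variate normal: 5 (mean) + 5*6/2 = 15 (symmetric covariance) = 20.
- categorical on 3 outcomes (probabilities sum to 1): 3-1 = 2.
- categorical on 6 outcomes (probabilities sum to 1): 6-1 = 5.
Total = 20 + 2 + 5 = 27.
Dimension = 27

27


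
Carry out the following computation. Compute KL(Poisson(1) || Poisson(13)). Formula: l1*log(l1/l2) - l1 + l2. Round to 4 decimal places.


KL divergence for Poisson:
KL = l1*log(l1/l2) - l1 + l2.
l1 = 1, l2 = 13.
log(1/13) = -2.564949.
l1*log(l1/l2) = 1 * -2.564949 = -2.564949.
KL = -2.564949 - 1 + 13 = 9.4351

9.4351


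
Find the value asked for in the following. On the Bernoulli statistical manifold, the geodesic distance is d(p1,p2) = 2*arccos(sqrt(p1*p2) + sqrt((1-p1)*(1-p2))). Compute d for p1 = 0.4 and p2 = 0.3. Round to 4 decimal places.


Geodesic distance on Bernoulli manifold:
d(p1,p2) = 2*arccos(sqrt(p1*p2) + sqrt((1-p1)*(1-p2))).
sqrt(p1*p2) = sqrt(0.4*0.3) = 0.34641.
sqrt((1-p1)*(1-p2)) = sqrt(0.6*0.7) = 0.648074.
arg = 0.34641 + 0.648074 = 0.994484.
d = 2*arccos(0.994484) = 0.2102

0.2102


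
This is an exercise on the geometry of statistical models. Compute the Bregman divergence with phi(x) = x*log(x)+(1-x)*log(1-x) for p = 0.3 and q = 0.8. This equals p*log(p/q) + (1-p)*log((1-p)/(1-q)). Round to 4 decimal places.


Bregman divergence with negative entropy generator:
D = p*log(p/q) + (1-p)*log((1-p)/(1-q)).
p = 0.3, q = 0.8.
p*log(p/q) = 0.3*log(0.3/0.8) = -0.294249.
(1-p)*log((1-p)/(1-q)) = 0.7*log(0.7/0.2) = 0.876934.
D = -0.294249 + 0.876934 = 0.5827

0.5827


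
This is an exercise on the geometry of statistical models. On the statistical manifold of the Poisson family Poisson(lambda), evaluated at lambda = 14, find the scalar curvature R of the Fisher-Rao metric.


This family has a single free parameter, so its statistical manifold
is 1-dimensional. The Riemann curvature tensor of any 1-dimensional
Riemannian manifold vanishes identically, so R = 0.

0


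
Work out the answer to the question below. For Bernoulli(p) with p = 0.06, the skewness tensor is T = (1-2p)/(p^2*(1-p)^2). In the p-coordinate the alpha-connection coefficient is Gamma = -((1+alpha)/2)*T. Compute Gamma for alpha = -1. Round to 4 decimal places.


Skewness (Amari-Chentsov) tensor: T = (1-2p)/(p^2*(1-p)^2).
p = 0.06, 1-2p = 0.88, p^2 = 0.0036, (1-p)^2 = 0.8836.
T = 0.88/(0.0036 * 0.8836) = 276.646044.
In the p-coordinate, Gamma^(alpha) = Gamma^(0) - (alpha/2)*T with Gamma^(0) = (1/2)*g'(p) = -T/2,
so Gamma^(alpha) = -((1+alpha)/2)*T.
alpha = -1, -(1+alpha)/2 = 0.0.
Gamma = 0.0 * 276.646044 = 0.0000

0.0000


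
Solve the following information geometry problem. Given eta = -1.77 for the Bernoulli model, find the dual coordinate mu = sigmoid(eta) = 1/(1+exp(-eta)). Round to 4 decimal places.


Dual coordinate (expectation parameter) for Bernoulli:
mu = 1/(1+exp(-eta)).
eta = -1.77.
exp(-eta) = exp(1.77) = 5.870853.
mu = 1/(1+5.870853) = 0.1455

0.1455


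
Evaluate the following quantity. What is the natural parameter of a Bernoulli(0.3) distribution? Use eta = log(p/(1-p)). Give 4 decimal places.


Natural parameter for Bernoulli: eta = log(p/(1-p)).
p = 0.3, 1-p = 0.7.
p/(1-p) = 0.428571.
eta = log(0.428571) = -0.8473

-0.8473


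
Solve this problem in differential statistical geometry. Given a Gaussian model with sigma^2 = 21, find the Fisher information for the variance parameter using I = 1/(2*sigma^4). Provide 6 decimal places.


Fisher information for variance: I(sigma^2) = 1/(2*sigma^4).
sigma^2 = 21, so sigma^4 = 441.
I = 1/(2*441) = 1/882 = 0.001134

0.001134


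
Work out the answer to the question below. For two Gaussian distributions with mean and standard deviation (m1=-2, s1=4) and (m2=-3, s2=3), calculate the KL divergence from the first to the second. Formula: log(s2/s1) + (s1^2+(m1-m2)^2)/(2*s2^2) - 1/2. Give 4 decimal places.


KL divergence between normal distributions:
KL = log(s2/s1) + (s1^2 + (m1-m2)^2)/(2*s2^2) - 1/2.
log(3/4) = -0.287682.
(4^2 + (-2--3)^2)/(2*3^2) = (16 + 1)/18 = 0.944444.
KL = -0.287682 + 0.944444 - 0.5 = 0.1568

0.1568


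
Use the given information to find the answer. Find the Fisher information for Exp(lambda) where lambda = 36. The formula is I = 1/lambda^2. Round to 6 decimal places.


Fisher information for exponential: I(lambda) = 1/lambda^2.
lambda = 36, lambda^2 = 1296.
I = 1/1296 = 0.000772

0.000772


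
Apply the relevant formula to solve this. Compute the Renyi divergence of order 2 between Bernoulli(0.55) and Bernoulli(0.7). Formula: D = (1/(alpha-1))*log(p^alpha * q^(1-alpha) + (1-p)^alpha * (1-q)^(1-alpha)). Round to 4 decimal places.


Renyi divergence of order alpha between Bernoulli distributions:
D = (1/(alpha-1))*log(p^alpha * q^(1-alpha) + (1-p)^alpha * (1-q)^(1-alpha)).
alpha = 2, p = 0.55, q = 0.7.
p^alpha * q^(1-alpha) = 0.55^2 * 0.7^-1 = 0.432143.
(1-p)^alpha * (1-q)^(1-alpha) = 0.45^2 * 0.3^-1 = 0.675.
sum = 0.432143 + 0.675 = 1.107143.
D = (1/1)*log(1.107143) = 0.1018

0.1018


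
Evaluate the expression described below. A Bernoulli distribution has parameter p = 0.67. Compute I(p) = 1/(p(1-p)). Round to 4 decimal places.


For Bernoulli(p), Fisher information is I(p) = 1/(p*(1-p)).
p = 0.67, 1-p = 0.33.
p*(1-p) = 0.2211.
I(p) = 1/0.2211 = 4.5228

4.5228


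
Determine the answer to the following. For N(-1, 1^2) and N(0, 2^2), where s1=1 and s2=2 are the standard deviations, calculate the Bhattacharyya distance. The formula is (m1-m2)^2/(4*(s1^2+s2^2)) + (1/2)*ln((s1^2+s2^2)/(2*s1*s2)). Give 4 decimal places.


Bhattacharyya distance between two Gaussians:
DB = (m1-m2)^2/(4*(s1^2+s2^2)) + (1/2)*ln((s1^2+s2^2)/(2*s1*s2)).
(m1-m2)^2 = (-1)^2 = 1.
s1^2+s2^2 = 1 + 4 = 5.
term1 = 1/20 = 0.05.
term2 = 0.5*ln(5/4.0) = 0.111572.
DB = 0.05 + 0.111572 = 0.1616

0.1616


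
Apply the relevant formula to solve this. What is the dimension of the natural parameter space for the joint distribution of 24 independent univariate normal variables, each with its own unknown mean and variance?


Exponential family dimension calculation:
Each univariate normal has two natural parameters (mu/sigma^2 and -1/(2 sigma^2)).
With 24 independent components, dim = 2 * 24 = 48.

48


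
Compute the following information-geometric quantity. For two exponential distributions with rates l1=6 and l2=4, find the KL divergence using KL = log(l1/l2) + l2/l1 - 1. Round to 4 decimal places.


KL divergence for exponential family:
KL = log(l1/l2) + l2/l1 - 1.
log(6/4) = 0.405465.
4/6 = 0.666667.
KL = 0.405465 + 0.666667 - 1 = 0.0721

0.0721


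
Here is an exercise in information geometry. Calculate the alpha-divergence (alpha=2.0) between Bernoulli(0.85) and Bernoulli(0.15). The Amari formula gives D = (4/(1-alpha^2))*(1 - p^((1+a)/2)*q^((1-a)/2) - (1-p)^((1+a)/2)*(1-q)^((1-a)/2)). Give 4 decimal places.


Amari alpha-divergence:
D = (4/(1-alpha^2))*(1 - p^((1+a)/2)*q^((1-a)/2) - (1-p)^((1+a)/2)*(1-q)^((1-a)/2)).
alpha = 2.0, p = 0.85, q = 0.15.
e1 = (1+alpha)/2 = 1.5, e2 = (1-alpha)/2 = -0.5.
t1 = p^e1 * q^e2 = 0.85^1.5 * 0.15^-0.5 = 2.023405.
t2 = (1-p)^e1 * (1-q)^e2 = 0.15^1.5 * 0.85^-0.5 = 0.063013.
4/(1-alpha^2) = -1.333333.
D = -1.333333*(1 - 2.023405 - 0.063013) = 1.4486

1.4486


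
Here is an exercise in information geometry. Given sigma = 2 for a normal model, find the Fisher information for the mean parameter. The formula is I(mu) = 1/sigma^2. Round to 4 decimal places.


The Fisher information for the mean of a normal distribution is I(mu) = 1/sigma^2.
sigma = 2, so sigma^2 = 4.
I(mu) = 1/4 = 0.2500

0.2500


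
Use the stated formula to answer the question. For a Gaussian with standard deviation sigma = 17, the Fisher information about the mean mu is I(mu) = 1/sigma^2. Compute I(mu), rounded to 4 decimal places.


The Fisher information for the mean of a normal distribution is I(mu) = 1/sigma^2.
sigma = 17, so sigma^2 = 289.
I(mu) = 1/289 = 0.0035

0.0035


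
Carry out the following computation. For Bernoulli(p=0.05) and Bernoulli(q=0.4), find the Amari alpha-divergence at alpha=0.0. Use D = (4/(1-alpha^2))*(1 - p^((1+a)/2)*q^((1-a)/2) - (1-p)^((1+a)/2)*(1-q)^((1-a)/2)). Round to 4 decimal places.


Amari alpha-divergence:
D = (4/(1-alpha^2))*(1 - p^((1+a)/2)*q^((1-a)/2) - (1-p)^((1+a)/2)*(1-q)^((1-a)/2)).
alpha = 0.0, p = 0.05, q = 0.4.
e1 = (1+alpha)/2 = 0.5, e2 = (1-alpha)/2 = 0.5.
t1 = p^e1 * q^e2 = 0.05^0.5 * 0.4^0.5 = 0.141421.
t2 = (1-p)^e1 * (1-q)^e2 = 0.95^0.5 * 0.6^0.5 = 0.754983.
4/(1-alpha^2) = 4.0.
D = 4.0*(1 - 0.141421 - 0.754983) = 0.4144

0.4144


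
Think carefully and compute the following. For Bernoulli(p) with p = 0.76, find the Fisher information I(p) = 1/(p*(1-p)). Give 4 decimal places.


For Bernoulli(p), Fisher information is I(p) = 1/(p*(1-p)).
p = 0.76, 1-p = 0.24.
p*(1-p) = 0.1824.
I(p) = 1/0.1824 = 5.4825

5.4825


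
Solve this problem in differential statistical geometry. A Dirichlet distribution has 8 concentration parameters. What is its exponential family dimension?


Exponential family dimension calculation:
Dirichlet with 8 components has 8 natural parameters.

8


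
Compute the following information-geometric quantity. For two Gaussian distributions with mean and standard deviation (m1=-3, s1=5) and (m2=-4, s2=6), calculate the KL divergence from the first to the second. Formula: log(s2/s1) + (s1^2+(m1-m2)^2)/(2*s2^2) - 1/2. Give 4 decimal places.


KL divergence between normal distributions:
KL = log(s2/s1) + (s1^2 + (m1-m2)^2)/(2*s2^2) - 1/2.
log(6/5) = 0.182322.
(5^2 + (-3--4)^2)/(2*6^2) = (25 + 1)/72 = 0.361111.
KL = 0.182322 + 0.361111 - 0.5 = 0.0434

0.0434


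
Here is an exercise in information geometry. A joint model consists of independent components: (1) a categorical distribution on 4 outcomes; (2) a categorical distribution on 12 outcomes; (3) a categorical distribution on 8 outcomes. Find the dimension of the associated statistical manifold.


The dimension of a statistical manifold equals the number of free
(independent) real parameters of the model. For a product of independent
blocks the parameter counts add.
- categorical on 4 outcomes (probabilities sum to 1): 4-1 = 3.
- categorical on 12 outcomes (probabilities sum to 1): 12-1 = 11.
- categorical on 8 outcomes (probabilities sum to 1): 8-1 = 7.
Total = 3 + 11 + 7 = 21.
Dimension = 21

21


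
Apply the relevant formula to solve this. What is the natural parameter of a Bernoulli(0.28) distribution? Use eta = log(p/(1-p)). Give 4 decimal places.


Natural parameter for Bernoulli: eta = log(p/(1-p)).
p = 0.28, 1-p = 0.72.
p/(1-p) = 0.388889.
eta = log(0.388889) = -0.9445

-0.9445


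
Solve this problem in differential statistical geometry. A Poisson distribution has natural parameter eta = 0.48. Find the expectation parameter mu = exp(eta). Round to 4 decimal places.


Expectation parameter for Poisson exponential family:
mu = exp(eta).
eta = 0.48.
mu = exp(0.48) = 1.6161

1.6161


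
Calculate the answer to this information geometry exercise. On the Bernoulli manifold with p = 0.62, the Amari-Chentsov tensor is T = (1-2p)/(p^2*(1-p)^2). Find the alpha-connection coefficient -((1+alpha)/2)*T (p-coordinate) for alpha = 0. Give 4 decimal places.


Skewness (Amari-Chentsov) tensor: T = (1-2p)/(p^2*(1-p)^2).
p = 0.62, 1-2p = -0.24, p^2 = 0.3844, (1-p)^2 = 0.1444.
T = -0.24/(0.3844 * 0.1444) = -4.323751.
In the p-coordinate, Gamma^(alpha) = Gamma^(0) - (alpha/2)*T with Gamma^(0) = (1/2)*g'(p) = -T/2,
so Gamma^(alpha) = -((1+alpha)/2)*T.
alpha = 0, -(1+alpha)/2 = -0.5.
Gamma = -0.5 * -4.323751 = 2.1619

2.1619


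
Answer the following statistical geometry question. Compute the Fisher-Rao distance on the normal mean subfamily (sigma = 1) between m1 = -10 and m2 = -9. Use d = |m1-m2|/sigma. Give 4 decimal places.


On the fixed-variance normal subfamily, geodesic distance = |m1-m2|/sigma.
|-10 - -9| = 1.
sigma = 1.
d = 1/1 = 1.0000

1.0000


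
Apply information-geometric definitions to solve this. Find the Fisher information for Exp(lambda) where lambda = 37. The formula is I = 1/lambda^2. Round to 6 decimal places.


Fisher information for exponential: I(lambda) = 1/lambda^2.
lambda = 37, lambda^2 = 1369.
I = 1/1369 = 0.000730

0.000730


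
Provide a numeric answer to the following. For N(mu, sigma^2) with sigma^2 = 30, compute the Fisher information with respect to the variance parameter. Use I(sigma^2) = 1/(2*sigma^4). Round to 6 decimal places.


Fisher information for variance: I(sigma^2) = 1/(2*sigma^4).
sigma^2 = 30, so sigma^4 = 900.
I = 1/(2*900) = 1/1800 = 0.000556

0.000556


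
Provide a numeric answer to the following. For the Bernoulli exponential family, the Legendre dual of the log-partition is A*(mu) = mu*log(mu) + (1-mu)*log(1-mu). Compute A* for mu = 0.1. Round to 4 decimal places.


Legendre transform for Bernoulli:
A*(mu) = mu*log(mu) + (1-mu)*log(1-mu).
mu = 0.1, 1-mu = 0.9.
mu*log(mu) = 0.1*log(0.1) = -0.230259.
(1-mu)*log(1-mu) = 0.9*log(0.9) = -0.094824.
A* = -0.230259 + -0.094824 = -0.3251

-0.3251


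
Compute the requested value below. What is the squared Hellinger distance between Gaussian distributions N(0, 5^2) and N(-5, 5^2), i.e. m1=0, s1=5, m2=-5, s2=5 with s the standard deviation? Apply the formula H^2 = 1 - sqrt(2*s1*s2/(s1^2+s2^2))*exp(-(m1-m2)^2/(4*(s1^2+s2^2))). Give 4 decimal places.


Squared Hellinger distance for Gaussians:
H^2 = 1 - sqrt(2*s1*s2/(s1^2+s2^2)) * exp(-(m1-m2)^2/(4*(s1^2+s2^2))).
s1^2 = 25, s2^2 = 25, s1^2+s2^2 = 50.
sqrt(2*5*5/(50)) = 1.0.
(m1-m2)^2 = (5)^2 = 25.
exp(-25/(4*50)) = exp(-0.125) = 0.882497.
H^2 = 1 - 1.0*0.882497 = 0.1175

0.1175


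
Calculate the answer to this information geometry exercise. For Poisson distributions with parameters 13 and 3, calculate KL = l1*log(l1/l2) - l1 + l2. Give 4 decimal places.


KL divergence for Poisson:
KL = l1*log(l1/l2) - l1 + l2.
l1 = 13, l2 = 3.
log(13/3) = 1.466337.
l1*log(l1/l2) = 13 * 1.466337 = 19.062382.
KL = 19.062382 - 13 + 3 = 9.0624

9.0624


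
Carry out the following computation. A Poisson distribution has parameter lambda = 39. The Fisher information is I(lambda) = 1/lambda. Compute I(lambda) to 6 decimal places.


Fisher information for Poisson: I(lambda) = 1/lambda.
lambda = 39.
I(lambda) = 1/39 = 0.025641

0.025641


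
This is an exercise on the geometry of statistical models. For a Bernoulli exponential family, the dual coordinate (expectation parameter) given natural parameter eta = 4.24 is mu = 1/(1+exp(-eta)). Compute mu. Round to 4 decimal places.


Dual coordinate (expectation parameter) for Bernoulli:
mu = 1/(1+exp(-eta)).
eta = 4.24.
exp(-eta) = exp(-4.24) = 0.014408.
mu = 1/(1+0.014408) = 0.9858

0.9858


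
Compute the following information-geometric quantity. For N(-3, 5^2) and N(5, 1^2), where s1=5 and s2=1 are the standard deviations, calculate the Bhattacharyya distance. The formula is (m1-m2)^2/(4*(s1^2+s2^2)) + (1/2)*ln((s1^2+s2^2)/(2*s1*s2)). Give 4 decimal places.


Bhattacharyya distance between two Gaussians:
DB = (m1-m2)^2/(4*(s1^2+s2^2)) + (1/2)*ln((s1^2+s2^2)/(2*s1*s2)).
(m1-m2)^2 = (-8)^2 = 64.
s1^2+s2^2 = 25 + 1 = 26.
term1 = 64/104 = 0.615385.
term2 = 0.5*ln(26/10.0) = 0.477756.
DB = 0.615385 + 0.477756 = 1.0931

1.0931


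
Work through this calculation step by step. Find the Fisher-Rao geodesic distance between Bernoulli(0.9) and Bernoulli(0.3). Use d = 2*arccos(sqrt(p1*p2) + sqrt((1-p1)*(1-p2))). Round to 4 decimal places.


Geodesic distance on Bernoulli manifold:
d(p1,p2) = 2*arccos(sqrt(p1*p2) + sqrt((1-p1)*(1-p2))).
sqrt(p1*p2) = sqrt(0.9*0.3) = 0.519615.
sqrt((1-p1)*(1-p2)) = sqrt(0.1*0.7) = 0.264575.
arg = 0.519615 + 0.264575 = 0.78419.
d = 2*arccos(0.78419) = 1.3388

1.3388


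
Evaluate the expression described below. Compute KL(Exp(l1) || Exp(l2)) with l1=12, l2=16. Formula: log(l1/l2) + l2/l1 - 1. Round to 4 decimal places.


KL divergence for exponential family:
KL = log(l1/l2) + l2/l1 - 1.
log(12/16) = -0.287682.
16/12 = 1.333333.
KL = -0.287682 + 1.333333 - 1 = 0.0457

0.0457


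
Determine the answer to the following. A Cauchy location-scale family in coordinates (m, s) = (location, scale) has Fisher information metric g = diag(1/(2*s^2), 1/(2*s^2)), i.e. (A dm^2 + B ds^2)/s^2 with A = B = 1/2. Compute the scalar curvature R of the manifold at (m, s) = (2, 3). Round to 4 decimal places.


The metric has the form g = (A dm^2 + B ds^2)/s^2 with A = 1/2, B = 1/2.
Substitute u = sqrt(A/B)*m: g = B*(du^2 + ds^2)/s^2, i.e. B times the
Poincare upper half-plane metric, which has constant Gaussian curvature -1.
Scaling a 2D metric by a constant c divides the Gaussian curvature by c,
so K = -1/B = -1/(1/2) = -2.0000 everywhere (the point (m, s) = (2, 3) is irrelevant:
the curvature is constant).
Scalar curvature in dimension 2: R = 2K = -2/(1/2) = -4.0000.

-4.0000


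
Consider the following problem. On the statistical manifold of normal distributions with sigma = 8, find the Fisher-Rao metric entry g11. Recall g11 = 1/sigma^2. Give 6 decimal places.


For the 2-parameter normal family, the Fisher metric has:
  g11 = 1/sigma^2, g22 = 2/sigma^2.
sigma = 8, sigma^2 = 64.
g11 = 0.015625

0.015625


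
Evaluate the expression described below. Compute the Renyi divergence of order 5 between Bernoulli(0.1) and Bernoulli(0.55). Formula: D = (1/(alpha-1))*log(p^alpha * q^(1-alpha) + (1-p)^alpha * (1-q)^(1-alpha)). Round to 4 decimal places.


Renyi divergence of order alpha between Bernoulli distributions:
D = (1/(alpha-1))*log(p^alpha * q^(1-alpha) + (1-p)^alpha * (1-q)^(1-alpha)).
alpha = 5, p = 0.1, q = 0.55.
p^alpha * q^(1-alpha) = 0.1^5 * 0.55^-4 = 0.000109.
(1-p)^alpha * (1-q)^(1-alpha) = 0.9^5 * 0.45^-4 = 14.4.
sum = 0.000109 + 14.4 = 14.400109.
D = (1/4)*log(14.400109) = 0.6668

0.6668


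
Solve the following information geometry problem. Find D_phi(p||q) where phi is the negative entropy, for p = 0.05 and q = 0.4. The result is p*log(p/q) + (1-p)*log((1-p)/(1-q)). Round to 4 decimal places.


Bregman divergence with negative entropy generator:
D = p*log(p/q) + (1-p)*log((1-p)/(1-q)).
p = 0.05, q = 0.4.
p*log(p/q) = 0.05*log(0.05/0.4) = -0.103972.
(1-p)*log((1-p)/(1-q)) = 0.95*log(0.95/0.6) = 0.436556.
D = -0.103972 + 0.436556 = 0.3326

0.3326


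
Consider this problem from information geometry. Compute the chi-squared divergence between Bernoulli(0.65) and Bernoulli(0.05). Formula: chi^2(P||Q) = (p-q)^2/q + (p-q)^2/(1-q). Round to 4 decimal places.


Chi-squared divergence between Bernoulli distributions:
chi^2 = (p-q)^2/q + (p-q)^2/(1-q).
p = 0.65, q = 0.05, p-q = 0.6.
(p-q)^2 = 0.36.
term1 = 0.36/0.05 = 7.2.
term2 = 0.36/0.95 = 0.378947.
chi^2 = 7.2 + 0.378947 = 7.5789

7.5789


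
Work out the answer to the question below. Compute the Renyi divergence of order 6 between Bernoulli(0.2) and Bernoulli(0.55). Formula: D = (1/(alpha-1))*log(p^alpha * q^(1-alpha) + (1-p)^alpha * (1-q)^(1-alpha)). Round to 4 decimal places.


Renyi divergence of order alpha between Bernoulli distributions:
D = (1/(alpha-1))*log(p^alpha * q^(1-alpha) + (1-p)^alpha * (1-q)^(1-alpha)).
alpha = 6, p = 0.2, q = 0.55.
p^alpha * q^(1-alpha) = 0.2^6 * 0.55^-5 = 0.001272.
(1-p)^alpha * (1-q)^(1-alpha) = 0.8^6 * 0.45^-5 = 14.206181.
sum = 0.001272 + 14.206181 = 14.207453.
D = (1/5)*log(14.207453) = 0.5308

0.5308


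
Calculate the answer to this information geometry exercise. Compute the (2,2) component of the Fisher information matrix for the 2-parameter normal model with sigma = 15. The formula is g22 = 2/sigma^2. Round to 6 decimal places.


For the 2-parameter normal family, the Fisher metric has:
  g11 = 1/sigma^2, g22 = 2/sigma^2.
sigma = 15, sigma^2 = 225.
g22 = 0.008889

0.008889


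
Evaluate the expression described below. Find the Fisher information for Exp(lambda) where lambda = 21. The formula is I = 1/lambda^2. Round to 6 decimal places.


Fisher information for exponential: I(lambda) = 1/lambda^2.
lambda = 21, lambda^2 = 441.
I = 1/441 = 0.002268

0.002268


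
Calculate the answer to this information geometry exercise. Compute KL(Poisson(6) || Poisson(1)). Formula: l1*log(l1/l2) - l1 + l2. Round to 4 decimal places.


KL divergence for Poisson:
KL = l1*log(l1/l2) - l1 + l2.
l1 = 6, l2 = 1.
log(6/1) = 1.791759.
l1*log(l1/l2) = 6 * 1.791759 = 10.750557.
KL = 10.750557 - 6 + 1 = 5.7506

5.7506


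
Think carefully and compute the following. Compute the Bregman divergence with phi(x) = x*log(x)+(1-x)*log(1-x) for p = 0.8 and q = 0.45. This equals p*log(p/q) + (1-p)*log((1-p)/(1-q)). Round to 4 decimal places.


Bregman divergence with negative entropy generator:
D = p*log(p/q) + (1-p)*log((1-p)/(1-q)).
p = 0.8, q = 0.45.
p*log(p/q) = 0.8*log(0.8/0.45) = 0.460291.
(1-p)*log((1-p)/(1-q)) = 0.2*log(0.2/0.55) = -0.20232.
D = 0.460291 + -0.20232 = 0.2580

0.2580


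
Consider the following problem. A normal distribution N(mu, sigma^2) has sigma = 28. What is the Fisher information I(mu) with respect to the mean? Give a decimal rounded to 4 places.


The Fisher information for the mean of a normal distribution is I(mu) = 1/sigma^2.
sigma = 28, so sigma^2 = 784.
I(mu) = 1/784 = 0.0013

0.0013


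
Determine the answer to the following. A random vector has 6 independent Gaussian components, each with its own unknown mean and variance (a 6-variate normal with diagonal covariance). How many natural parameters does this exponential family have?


Exponential family dimension calculation:
Each univariate normal has two natural parameters (mu/sigma^2 and -1/(2 sigma^2)).
With 6 independent components, dim = 2 * 6 = 12.

12


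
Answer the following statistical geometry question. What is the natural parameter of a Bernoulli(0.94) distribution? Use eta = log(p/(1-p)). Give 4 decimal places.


Natural parameter for Bernoulli: eta = log(p/(1-p)).
p = 0.94, 1-p = 0.06.
p/(1-p) = 15.666667.
eta = log(15.666667) = 2.7515

2.7515


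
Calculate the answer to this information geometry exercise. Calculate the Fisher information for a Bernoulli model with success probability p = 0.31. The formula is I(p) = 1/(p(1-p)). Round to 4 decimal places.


For Bernoulli(p), Fisher information is I(p) = 1/(p*(1-p)).
p = 0.31, 1-p = 0.69.
p*(1-p) = 0.2139.
I(p) = 1/0.2139 = 4.6751

4.6751


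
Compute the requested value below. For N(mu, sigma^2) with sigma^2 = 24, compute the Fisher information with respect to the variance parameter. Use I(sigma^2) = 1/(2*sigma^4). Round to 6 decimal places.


Fisher information for variance: I(sigma^2) = 1/(2*sigma^4).
sigma^2 = 24, so sigma^4 = 576.
I = 1/(2*576) = 1/1152 = 0.000868

0.000868


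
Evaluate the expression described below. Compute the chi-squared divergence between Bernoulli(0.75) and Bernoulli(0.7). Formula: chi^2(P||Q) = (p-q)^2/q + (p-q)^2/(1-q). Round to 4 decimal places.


Chi-squared divergence between Bernoulli distributions:
chi^2 = (p-q)^2/q + (p-q)^2/(1-q).
p = 0.75, q = 0.7, p-q = 0.05.
(p-q)^2 = 0.0025.
term1 = 0.0025/0.7 = 0.003571.
term2 = 0.0025/0.3 = 0.008333.
chi^2 = 0.003571 + 0.008333 = 0.0119

0.0119


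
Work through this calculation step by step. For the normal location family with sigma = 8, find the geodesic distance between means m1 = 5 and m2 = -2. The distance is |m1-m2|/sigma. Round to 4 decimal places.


On the fixed-variance normal subfamily, geodesic distance = |m1-m2|/sigma.
|5 - -2| = 7.
sigma = 8.
d = 7/8 = 0.8750

0.8750


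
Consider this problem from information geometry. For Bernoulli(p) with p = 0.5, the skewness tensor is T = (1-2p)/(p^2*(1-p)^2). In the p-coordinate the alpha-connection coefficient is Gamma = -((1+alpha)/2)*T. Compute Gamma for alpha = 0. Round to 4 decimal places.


Skewness (Amari-Chentsov) tensor: T = (1-2p)/(p^2*(1-p)^2).
p = 0.5, 1-2p = 0.0, p^2 = 0.25, (1-p)^2 = 0.25.
T = 0.0/(0.25 * 0.25) = 0.0.
In the p-coordinate, Gamma^(alpha) = Gamma^(0) - (alpha/2)*T with Gamma^(0) = (1/2)*g'(p) = -T/2,
so Gamma^(alpha) = -((1+alpha)/2)*T.
alpha = 0, -(1+alpha)/2 = -0.5.
Gamma = -0.5 * 0.0 = 0.0000

0.0000


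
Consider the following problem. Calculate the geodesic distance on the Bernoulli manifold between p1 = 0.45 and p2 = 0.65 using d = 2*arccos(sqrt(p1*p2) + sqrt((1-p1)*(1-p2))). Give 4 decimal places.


Geodesic distance on Bernoulli manifold:
d(p1,p2) = 2*arccos(sqrt(p1*p2) + sqrt((1-p1)*(1-p2))).
sqrt(p1*p2) = sqrt(0.45*0.65) = 0.540833.
sqrt((1-p1)*(1-p2)) = sqrt(0.55*0.35) = 0.438748.
arg = 0.540833 + 0.438748 = 0.979581.
d = 2*arccos(0.979581) = 0.4049

0.4049


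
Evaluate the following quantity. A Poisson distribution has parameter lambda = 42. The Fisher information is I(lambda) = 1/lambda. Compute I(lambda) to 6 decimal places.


Fisher information for Poisson: I(lambda) = 1/lambda.
lambda = 42.
I(lambda) = 1/42 = 0.023810

0.023810


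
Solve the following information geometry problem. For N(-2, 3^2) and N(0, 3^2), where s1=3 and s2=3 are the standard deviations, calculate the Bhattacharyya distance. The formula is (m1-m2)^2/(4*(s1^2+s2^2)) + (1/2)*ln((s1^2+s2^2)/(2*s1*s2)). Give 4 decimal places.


Bhattacharyya distance between two Gaussians:
DB = (m1-m2)^2/(4*(s1^2+s2^2)) + (1/2)*ln((s1^2+s2^2)/(2*s1*s2)).
(m1-m2)^2 = (-2)^2 = 4.
s1^2+s2^2 = 9 + 9 = 18.
term1 = 4/72 = 0.055556.
term2 = 0.5*ln(18/18.0) = 0.0.
DB = 0.055556 + 0.0 = 0.0556

0.0556


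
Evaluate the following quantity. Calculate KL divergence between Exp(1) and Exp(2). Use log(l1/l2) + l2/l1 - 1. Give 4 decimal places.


KL divergence for exponential family:
KL = log(l1/l2) + l2/l1 - 1.
log(1/2) = -0.693147.
2/1 = 2.0.
KL = -0.693147 + 2.0 - 1 = 0.3069

0.3069


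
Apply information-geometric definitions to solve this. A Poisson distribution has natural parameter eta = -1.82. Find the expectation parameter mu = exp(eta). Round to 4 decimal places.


Expectation parameter for Poisson exponential family:
mu = exp(eta).
eta = -1.82.
mu = exp(-1.82) = 0.1620

0.1620


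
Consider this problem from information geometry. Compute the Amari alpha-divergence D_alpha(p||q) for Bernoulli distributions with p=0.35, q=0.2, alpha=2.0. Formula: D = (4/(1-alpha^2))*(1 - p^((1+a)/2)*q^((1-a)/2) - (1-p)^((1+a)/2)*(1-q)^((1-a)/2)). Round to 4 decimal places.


Amari alpha-divergence:
D = (4/(1-alpha^2))*(1 - p^((1+a)/2)*q^((1-a)/2) - (1-p)^((1+a)/2)*(1-q)^((1-a)/2)).
alpha = 2.0, p = 0.35, q = 0.2.
e1 = (1+alpha)/2 = 1.5, e2 = (1-alpha)/2 = -0.5.
t1 = p^e1 * q^e2 = 0.35^1.5 * 0.2^-0.5 = 0.463006.
t2 = (1-p)^e1 * (1-q)^e2 = 0.65^1.5 * 0.8^-0.5 = 0.585902.
4/(1-alpha^2) = -1.333333.
D = -1.333333*(1 - 0.463006 - 0.585902) = 0.0652

0.0652


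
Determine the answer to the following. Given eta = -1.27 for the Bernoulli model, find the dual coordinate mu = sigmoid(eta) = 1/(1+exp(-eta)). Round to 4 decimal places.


Dual coordinate (expectation parameter) for Bernoulli:
mu = 1/(1+exp(-eta)).
eta = -1.27.
exp(-eta) = exp(1.27) = 3.560853.
mu = 1/(1+3.560853) = 0.2193

0.2193


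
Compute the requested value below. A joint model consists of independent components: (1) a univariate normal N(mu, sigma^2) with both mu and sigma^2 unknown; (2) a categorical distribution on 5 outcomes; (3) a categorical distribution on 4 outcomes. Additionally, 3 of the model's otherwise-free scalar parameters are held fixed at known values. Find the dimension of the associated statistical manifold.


The dimension of a statistical manifold equals the number of free
(independent) real parameters of the model. For a product of independent
blocks the parameter counts add.
- normal (mu, sigma^2): 2.
- categorical on 5 outcomes (probabilities sum to 1): 5-1 = 4.
- categorical on 4 outcomes (probabilities sum to 1): 4-1 = 3.
Total = 2 + 4 + 3 = 9.
3 parameter(s) fixed at known values: 9 - 3 = 6.
Dimension = 6

6


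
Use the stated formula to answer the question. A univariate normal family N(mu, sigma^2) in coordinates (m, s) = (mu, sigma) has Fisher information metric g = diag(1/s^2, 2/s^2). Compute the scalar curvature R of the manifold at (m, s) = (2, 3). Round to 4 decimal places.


The metric has the form g = (A dm^2 + B ds^2)/s^2 with A = 1, B = 2.
Substitute u = sqrt(A/B)*m: g = B*(du^2 + ds^2)/s^2, i.e. B times the
Poincare upper half-plane metric, which has constant Gaussian curvature -1.
Scaling a 2D metric by a constant c divides the Gaussian curvature by c,
so K = -1/B = -1/(2) = -0.5000 everywhere (the point (m, s) = (2, 3) is irrelevant:
the curvature is constant).
Scalar curvature in dimension 2: R = 2K = -2/(2) = -1.0000.

-1.0000


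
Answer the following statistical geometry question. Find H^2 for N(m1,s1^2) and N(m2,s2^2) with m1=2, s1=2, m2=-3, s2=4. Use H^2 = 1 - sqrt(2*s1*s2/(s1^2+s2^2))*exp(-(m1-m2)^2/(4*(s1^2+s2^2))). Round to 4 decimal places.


Squared Hellinger distance for Gaussians:
H^2 = 1 - sqrt(2*s1*s2/(s1^2+s2^2)) * exp(-(m1-m2)^2/(4*(s1^2+s2^2))).
s1^2 = 4, s2^2 = 16, s1^2+s2^2 = 20.
sqrt(2*2*4/(20)) = 0.894427.
(m1-m2)^2 = (5)^2 = 25.
exp(-25/(4*20)) = exp(-0.3125) = 0.731616.
H^2 = 1 - 0.894427*0.731616 = 0.3456

0.3456


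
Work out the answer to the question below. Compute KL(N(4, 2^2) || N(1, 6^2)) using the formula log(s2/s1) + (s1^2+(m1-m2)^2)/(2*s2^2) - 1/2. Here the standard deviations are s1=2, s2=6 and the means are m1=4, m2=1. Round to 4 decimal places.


KL divergence between normal distributions:
KL = log(s2/s1) + (s1^2 + (m1-m2)^2)/(2*s2^2) - 1/2.
log(6/2) = 1.098612.
(2^2 + (4-1)^2)/(2*6^2) = (4 + 9)/72 = 0.180556.
KL = 1.098612 + 0.180556 - 0.5 = 0.7792

0.7792


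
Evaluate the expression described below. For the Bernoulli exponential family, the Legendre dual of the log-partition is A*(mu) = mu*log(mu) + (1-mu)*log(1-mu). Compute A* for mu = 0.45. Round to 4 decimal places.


Legendre transform for Bernoulli:
A*(mu) = mu*log(mu) + (1-mu)*log(1-mu).
mu = 0.45, 1-mu = 0.55.
mu*log(mu) = 0.45*log(0.45) = -0.359328.
(1-mu)*log(1-mu) = 0.55*log(0.55) = -0.32881.
A* = -0.359328 + -0.32881 = -0.6881

-0.6881


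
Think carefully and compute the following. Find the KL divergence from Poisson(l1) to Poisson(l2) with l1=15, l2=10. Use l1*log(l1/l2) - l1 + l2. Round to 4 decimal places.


KL divergence for Poisson:
KL = l1*log(l1/l2) - l1 + l2.
l1 = 15, l2 = 10.
log(15/10) = 0.405465.
l1*log(l1/l2) = 15 * 0.405465 = 6.081977.
KL = 6.081977 - 15 + 10 = 1.0820

1.0820


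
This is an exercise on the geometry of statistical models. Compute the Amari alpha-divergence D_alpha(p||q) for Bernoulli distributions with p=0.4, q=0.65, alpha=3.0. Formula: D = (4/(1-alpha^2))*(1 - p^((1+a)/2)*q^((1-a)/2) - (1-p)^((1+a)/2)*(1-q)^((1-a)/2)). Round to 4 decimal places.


Amari alpha-divergence:
D = (4/(1-alpha^2))*(1 - p^((1+a)/2)*q^((1-a)/2) - (1-p)^((1+a)/2)*(1-q)^((1-a)/2)).
alpha = 3.0, p = 0.4, q = 0.65.
e1 = (1+alpha)/2 = 2.0, e2 = (1-alpha)/2 = -1.0.
t1 = p^e1 * q^e2 = 0.4^2.0 * 0.65^-1.0 = 0.246154.
t2 = (1-p)^e1 * (1-q)^e2 = 0.6^2.0 * 0.35^-1.0 = 1.028571.
4/(1-alpha^2) = -0.5.
D = -0.5*(1 - 0.246154 - 1.028571) = 0.1374

0.1374


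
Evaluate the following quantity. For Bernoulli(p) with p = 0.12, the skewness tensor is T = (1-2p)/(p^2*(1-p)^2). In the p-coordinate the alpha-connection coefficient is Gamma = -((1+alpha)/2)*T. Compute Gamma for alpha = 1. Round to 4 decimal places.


Skewness (Amari-Chentsov) tensor: T = (1-2p)/(p^2*(1-p)^2).
p = 0.12, 1-2p = 0.76, p^2 = 0.0144, (1-p)^2 = 0.7744.
T = 0.76/(0.0144 * 0.7744) = 68.153122.
In the p-coordinate, Gamma^(alpha) = Gamma^(0) - (alpha/2)*T with Gamma^(0) = (1/2)*g'(p) = -T/2,
so Gamma^(alpha) = -((1+alpha)/2)*T.
alpha = 1, -(1+alpha)/2 = -1.0.
Gamma = -1.0 * 68.153122 = -68.1531

-68.1531


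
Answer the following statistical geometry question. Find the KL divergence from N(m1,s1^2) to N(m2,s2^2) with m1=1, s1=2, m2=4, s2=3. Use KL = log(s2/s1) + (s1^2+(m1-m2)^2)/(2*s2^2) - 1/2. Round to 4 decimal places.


KL divergence between normal distributions:
KL = log(s2/s1) + (s1^2 + (m1-m2)^2)/(2*s2^2) - 1/2.
log(3/2) = 0.405465.
(2^2 + (1-4)^2)/(2*3^2) = (4 + 9)/18 = 0.722222.
KL = 0.405465 + 0.722222 - 0.5 = 0.6277

0.6277


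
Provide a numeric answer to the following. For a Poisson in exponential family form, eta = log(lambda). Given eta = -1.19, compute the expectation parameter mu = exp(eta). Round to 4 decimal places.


Expectation parameter for Poisson exponential family:
mu = exp(eta).
eta = -1.19.
mu = exp(-1.19) = 0.3042

0.3042


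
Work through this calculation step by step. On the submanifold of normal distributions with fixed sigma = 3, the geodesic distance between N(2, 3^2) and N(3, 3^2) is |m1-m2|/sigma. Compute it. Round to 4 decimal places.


On the fixed-variance normal subfamily, geodesic distance = |m1-m2|/sigma.
|2 - 3| = 1.
sigma = 3.
d = 1/3 = 0.3333

0.3333


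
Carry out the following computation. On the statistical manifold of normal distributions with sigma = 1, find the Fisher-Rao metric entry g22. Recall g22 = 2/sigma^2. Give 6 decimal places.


For the 2-parameter normal family, the Fisher metric has:
  g11 = 1/sigma^2, g22 = 2/sigma^2.
sigma = 1, sigma^2 = 1.
g22 = 2.000000

2.000000


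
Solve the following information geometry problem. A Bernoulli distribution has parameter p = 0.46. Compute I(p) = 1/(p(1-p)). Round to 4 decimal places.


For Bernoulli(p), Fisher information is I(p) = 1/(p*(1-p)).
p = 0.46, 1-p = 0.54.
p*(1-p) = 0.2484.
I(p) = 1/0.2484 = 4.0258

4.0258


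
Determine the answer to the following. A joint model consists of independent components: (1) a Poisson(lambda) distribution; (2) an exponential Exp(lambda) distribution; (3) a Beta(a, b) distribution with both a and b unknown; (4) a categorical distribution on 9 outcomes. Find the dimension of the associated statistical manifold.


The dimension of a statistical manifold equals the number of free
(independent) real parameters of the model. For a product of independent
blocks the parameter counts add.
- Poisson (lambda): 1.
- exponential (lambda): 1.
- Beta (a, b): 2.
- categorical on 9 outcomes (probabilities sum to 1): 9-1 = 8.
Total = 1 + 1 + 2 + 8 = 12.
Dimension = 12

12


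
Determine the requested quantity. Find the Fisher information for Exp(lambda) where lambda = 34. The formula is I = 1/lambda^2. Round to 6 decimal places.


Fisher information for exponential: I(lambda) = 1/lambda^2.
lambda = 34, lambda^2 = 1156.
I = 1/1156 = 0.000865

0.000865


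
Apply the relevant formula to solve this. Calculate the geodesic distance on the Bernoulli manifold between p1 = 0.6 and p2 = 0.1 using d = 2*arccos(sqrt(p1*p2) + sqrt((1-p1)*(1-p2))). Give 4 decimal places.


Geodesic distance on Bernoulli manifold:
d(p1,p2) = 2*arccos(sqrt(p1*p2) + sqrt((1-p1)*(1-p2))).
sqrt(p1*p2) = sqrt(0.6*0.1) = 0.244949.
sqrt((1-p1)*(1-p2)) = sqrt(0.4*0.9) = 0.6.
arg = 0.244949 + 0.6 = 0.844949.
d = 2*arccos(0.844949) = 1.1287

1.1287


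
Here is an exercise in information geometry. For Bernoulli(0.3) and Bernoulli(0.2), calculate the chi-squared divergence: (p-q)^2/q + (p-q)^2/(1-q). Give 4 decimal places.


Chi-squared divergence between Bernoulli distributions:
chi^2 = (p-q)^2/q + (p-q)^2/(1-q).
p = 0.3, q = 0.2, p-q = 0.1.
(p-q)^2 = 0.01.
term1 = 0.01/0.2 = 0.05.
term2 = 0.01/0.8 = 0.0125.
chi^2 = 0.05 + 0.0125 = 0.0625

0.0625


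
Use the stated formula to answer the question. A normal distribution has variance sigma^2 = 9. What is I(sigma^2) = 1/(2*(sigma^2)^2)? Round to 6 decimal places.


Fisher information for variance: I(sigma^2) = 1/(2*sigma^4).
sigma^2 = 9, so sigma^4 = 81.
I = 1/(2*81) = 1/162 = 0.006173

0.006173


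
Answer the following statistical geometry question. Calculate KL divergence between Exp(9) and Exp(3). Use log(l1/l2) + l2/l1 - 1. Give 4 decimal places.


KL divergence for exponential family:
KL = log(l1/l2) + l2/l1 - 1.
log(9/3) = 1.098612.
3/9 = 0.333333.
KL = 1.098612 + 0.333333 - 1 = 0.4319

0.4319


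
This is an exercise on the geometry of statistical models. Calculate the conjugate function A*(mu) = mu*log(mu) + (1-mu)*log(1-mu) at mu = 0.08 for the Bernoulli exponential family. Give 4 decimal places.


Legendre transform for Bernoulli:
A*(mu) = mu*log(mu) + (1-mu)*log(1-mu).
mu = 0.08, 1-mu = 0.92.
mu*log(mu) = 0.08*log(0.08) = -0.202058.
(1-mu)*log(1-mu) = 0.92*log(0.92) = -0.076711.
A* = -0.202058 + -0.076711 = -0.2788

-0.2788


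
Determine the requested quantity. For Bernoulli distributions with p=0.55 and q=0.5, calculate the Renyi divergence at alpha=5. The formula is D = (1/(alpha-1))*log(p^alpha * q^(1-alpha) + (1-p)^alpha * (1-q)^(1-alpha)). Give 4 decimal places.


Renyi divergence of order alpha between Bernoulli distributions:
D = (1/(alpha-1))*log(p^alpha * q^(1-alpha) + (1-p)^alpha * (1-q)^(1-alpha)).
alpha = 5, p = 0.55, q = 0.5.
p^alpha * q^(1-alpha) = 0.55^5 * 0.5^-4 = 0.805255.
(1-p)^alpha * (1-q)^(1-alpha) = 0.45^5 * 0.5^-4 = 0.295245.
sum = 0.805255 + 0.295245 = 1.1005.
D = (1/4)*log(1.1005) = 0.0239

0.0239
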